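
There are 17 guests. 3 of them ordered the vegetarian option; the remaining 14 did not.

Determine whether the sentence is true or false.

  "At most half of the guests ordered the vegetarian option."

Truth condition: |A ∩ B| ≤ |A ∖ B|.
|A| = 17, |A ∩ B| = 3, |A ∖ B| = 14.
3 < 14, so the statement is true.

True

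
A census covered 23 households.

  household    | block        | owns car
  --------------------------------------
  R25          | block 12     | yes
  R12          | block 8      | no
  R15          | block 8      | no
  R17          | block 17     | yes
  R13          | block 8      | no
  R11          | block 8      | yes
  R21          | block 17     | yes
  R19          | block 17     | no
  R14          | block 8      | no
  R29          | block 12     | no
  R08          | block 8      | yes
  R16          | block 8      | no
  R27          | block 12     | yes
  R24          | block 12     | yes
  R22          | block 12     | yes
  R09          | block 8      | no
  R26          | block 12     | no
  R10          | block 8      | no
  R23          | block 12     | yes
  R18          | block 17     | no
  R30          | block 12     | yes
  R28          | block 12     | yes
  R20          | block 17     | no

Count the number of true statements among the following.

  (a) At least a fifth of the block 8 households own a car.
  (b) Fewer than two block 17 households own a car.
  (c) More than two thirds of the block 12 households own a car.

2

(a) block 8: |A| = 9, |A ∩ B| = 2; needs |A ∩ B| / |A| ≥ 1/5 — true.
(b) block 17: |A| = 5, |A ∩ B| = 2; needs |A ∩ B| < 2 — false.
(c) block 12: |A| = 9, |A ∩ B| = 7; needs |A ∩ B| / |A| > 2/3 — true.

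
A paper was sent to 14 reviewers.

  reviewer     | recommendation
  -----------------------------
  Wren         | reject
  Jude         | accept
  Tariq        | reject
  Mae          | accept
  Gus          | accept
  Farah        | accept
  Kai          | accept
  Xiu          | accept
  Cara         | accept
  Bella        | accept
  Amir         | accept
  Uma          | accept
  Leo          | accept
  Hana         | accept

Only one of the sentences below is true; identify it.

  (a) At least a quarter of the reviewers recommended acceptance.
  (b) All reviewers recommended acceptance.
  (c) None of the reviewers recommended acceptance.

|A| = 14, |A ∩ B| = 12, |A ∖ B| = 2.
(a) requires |A ∩ B| / |A| ≥ 1/4: true.
(b) requires A ⊆ B, i.e. every element of A is in B (|A ∖ B| = 0): false.
(c) requires A ∩ B = ∅ (|A ∩ B| = 0): false.

(a)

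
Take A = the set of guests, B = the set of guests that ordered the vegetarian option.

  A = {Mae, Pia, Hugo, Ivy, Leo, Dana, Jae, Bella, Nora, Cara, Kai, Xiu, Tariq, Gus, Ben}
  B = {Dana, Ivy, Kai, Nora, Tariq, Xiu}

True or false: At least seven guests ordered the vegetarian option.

False

The determiner here denotes the relation: |A ∩ B| ≥ 7.
|A| = 15, |A ∩ B| = 6, |A ∖ B| = 9.
|A ∩ B| = 6, so the statement is false.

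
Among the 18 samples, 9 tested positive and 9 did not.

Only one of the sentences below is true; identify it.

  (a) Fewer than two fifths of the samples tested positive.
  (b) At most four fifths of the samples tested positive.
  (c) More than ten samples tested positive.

(b)

|A| = 18, |A ∩ B| = 9, |A ∖ B| = 9.
(a) requires |A ∩ B| / |A| < 2/5: false.
(b) requires |A ∩ B| / |A| ≤ 4/5: true.
(c) requires |A ∩ B| > 10: false.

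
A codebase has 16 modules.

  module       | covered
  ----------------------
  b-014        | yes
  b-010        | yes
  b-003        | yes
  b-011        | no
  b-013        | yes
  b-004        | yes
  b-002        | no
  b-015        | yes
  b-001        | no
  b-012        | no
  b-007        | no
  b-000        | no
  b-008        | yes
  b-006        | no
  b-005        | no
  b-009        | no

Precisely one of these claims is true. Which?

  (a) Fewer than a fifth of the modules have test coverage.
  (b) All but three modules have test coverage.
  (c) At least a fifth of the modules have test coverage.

|A| = 16, |A ∩ B| = 7, |A ∖ B| = 9.
(a) requires |A ∩ B| / |A| < 1/5: false.
(b) requires |A ∖ B| = 3: false.
(c) requires |A ∩ B| / |A| ≥ 1/5: true.

(c)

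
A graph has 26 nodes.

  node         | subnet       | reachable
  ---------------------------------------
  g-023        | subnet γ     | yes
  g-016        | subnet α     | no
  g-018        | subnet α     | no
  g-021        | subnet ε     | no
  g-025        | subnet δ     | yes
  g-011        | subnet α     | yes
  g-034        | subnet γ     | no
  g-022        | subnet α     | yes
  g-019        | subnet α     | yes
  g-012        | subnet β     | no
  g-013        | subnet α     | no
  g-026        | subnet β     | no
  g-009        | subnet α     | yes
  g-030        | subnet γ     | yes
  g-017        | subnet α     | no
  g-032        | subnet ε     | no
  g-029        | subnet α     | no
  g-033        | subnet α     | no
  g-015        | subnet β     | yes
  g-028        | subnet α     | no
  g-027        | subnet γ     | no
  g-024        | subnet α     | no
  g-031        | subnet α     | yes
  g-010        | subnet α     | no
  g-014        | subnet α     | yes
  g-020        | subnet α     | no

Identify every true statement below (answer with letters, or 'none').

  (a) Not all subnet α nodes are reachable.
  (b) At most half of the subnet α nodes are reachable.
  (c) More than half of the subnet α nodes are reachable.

(a), (b)

|A| = 16, |A ∩ B| = 6, |A ∖ B| = 10.
(a) A ⊄ B (|A ∖ B| ≥ 1): holds.
(b) |A ∩ B| ≤ |A ∖ B|: holds.
(c) |A ∩ B| > |A ∖ B|: fails.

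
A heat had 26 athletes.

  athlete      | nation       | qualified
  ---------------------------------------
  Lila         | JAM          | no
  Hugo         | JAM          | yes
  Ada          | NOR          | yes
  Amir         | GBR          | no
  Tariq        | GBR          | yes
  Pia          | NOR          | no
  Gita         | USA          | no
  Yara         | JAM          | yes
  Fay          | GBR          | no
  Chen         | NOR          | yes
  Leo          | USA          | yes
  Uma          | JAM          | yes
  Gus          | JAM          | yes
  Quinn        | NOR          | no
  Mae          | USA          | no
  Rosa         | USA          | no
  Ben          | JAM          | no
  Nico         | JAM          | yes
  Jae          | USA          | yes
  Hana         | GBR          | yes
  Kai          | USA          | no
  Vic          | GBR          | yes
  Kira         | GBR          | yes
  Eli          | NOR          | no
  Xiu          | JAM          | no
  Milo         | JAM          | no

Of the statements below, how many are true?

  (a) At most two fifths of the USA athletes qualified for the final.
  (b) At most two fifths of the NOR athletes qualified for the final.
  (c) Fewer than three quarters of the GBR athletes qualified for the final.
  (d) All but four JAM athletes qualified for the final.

4

(a) USA: |A| = 6, |A ∩ B| = 2; needs |A ∩ B| / |A| ≤ 2/5 — true.
(b) NOR: |A| = 5, |A ∩ B| = 2; needs |A ∩ B| / |A| ≤ 2/5 — true.
(c) GBR: |A| = 6, |A ∩ B| = 4; needs |A ∩ B| / |A| < 3/4 — true.
(d) JAM: |A| = 9, |A ∩ B| = 5; needs |A ∖ B| = 4 — true.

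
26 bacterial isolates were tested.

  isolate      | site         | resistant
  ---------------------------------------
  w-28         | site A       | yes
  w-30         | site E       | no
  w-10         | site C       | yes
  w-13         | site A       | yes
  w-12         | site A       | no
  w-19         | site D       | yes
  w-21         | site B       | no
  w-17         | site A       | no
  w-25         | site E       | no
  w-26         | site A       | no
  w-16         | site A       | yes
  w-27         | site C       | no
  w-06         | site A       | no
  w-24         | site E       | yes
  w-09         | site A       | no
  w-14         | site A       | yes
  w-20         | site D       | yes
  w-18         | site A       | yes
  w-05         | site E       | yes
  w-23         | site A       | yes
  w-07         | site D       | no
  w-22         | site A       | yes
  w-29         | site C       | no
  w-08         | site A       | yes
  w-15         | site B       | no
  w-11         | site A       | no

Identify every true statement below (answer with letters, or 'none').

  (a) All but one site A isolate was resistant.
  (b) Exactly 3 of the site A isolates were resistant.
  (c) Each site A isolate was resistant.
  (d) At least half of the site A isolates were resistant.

|A| = 14, |A ∩ B| = 8, |A ∖ B| = 6.
(a) |A ∖ B| = 1: fails.
(b) |A ∩ B| = 3: fails.
(c) A ⊆ B, i.e. every element of A is in B (|A ∖ B| = 0): fails.
(d) |A ∩ B| ≥ |A ∖ B|: holds.

(d)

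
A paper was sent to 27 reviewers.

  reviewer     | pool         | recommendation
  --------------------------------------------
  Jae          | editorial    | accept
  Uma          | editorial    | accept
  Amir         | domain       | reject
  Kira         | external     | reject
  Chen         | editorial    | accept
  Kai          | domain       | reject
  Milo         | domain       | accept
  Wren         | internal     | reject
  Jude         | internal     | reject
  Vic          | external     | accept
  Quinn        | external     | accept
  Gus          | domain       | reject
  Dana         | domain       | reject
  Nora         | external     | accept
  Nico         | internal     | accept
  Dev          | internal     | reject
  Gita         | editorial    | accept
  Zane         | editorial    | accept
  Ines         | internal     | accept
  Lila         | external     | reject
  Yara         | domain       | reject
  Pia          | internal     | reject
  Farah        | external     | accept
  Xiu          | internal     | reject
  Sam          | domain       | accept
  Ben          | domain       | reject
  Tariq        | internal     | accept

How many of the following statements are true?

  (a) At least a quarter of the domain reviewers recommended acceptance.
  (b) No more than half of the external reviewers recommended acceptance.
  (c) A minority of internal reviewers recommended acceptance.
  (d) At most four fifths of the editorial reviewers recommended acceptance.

2

(a) domain: |A| = 8, |A ∩ B| = 2; needs |A ∩ B| / |A| ≥ 1/4 — true.
(b) external: |A| = 6, |A ∩ B| = 4; needs |A ∩ B| ≤ |A ∖ B| — false.
(c) internal: |A| = 8, |A ∩ B| = 3; needs |A ∩ B| < |A ∖ B| — true.
(d) editorial: |A| = 5, |A ∩ B| = 5; needs |A ∩ B| / |A| ≤ 4/5 — false.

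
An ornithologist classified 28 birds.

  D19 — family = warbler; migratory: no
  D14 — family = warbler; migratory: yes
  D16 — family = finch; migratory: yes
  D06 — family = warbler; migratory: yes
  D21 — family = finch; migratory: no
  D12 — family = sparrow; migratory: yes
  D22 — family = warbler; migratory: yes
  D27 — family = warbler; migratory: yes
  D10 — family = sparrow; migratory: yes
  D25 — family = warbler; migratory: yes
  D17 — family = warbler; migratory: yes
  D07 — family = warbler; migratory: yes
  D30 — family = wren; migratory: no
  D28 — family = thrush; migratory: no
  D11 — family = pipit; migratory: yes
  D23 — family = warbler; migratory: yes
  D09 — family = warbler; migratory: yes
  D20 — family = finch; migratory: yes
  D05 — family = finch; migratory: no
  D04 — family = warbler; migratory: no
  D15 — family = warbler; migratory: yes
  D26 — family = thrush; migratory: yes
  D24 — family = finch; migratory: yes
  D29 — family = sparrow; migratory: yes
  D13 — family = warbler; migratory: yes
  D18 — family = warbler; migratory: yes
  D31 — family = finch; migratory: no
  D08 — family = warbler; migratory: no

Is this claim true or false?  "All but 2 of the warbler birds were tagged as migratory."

'All but 2 of the warbler birds were tagged as migratory' holds iff |A ∖ B| = 2.
|A| = 15, |A ∩ B| = 12, |A ∖ B| = 3.
|A ∖ B| = 3, so the statement is false.

False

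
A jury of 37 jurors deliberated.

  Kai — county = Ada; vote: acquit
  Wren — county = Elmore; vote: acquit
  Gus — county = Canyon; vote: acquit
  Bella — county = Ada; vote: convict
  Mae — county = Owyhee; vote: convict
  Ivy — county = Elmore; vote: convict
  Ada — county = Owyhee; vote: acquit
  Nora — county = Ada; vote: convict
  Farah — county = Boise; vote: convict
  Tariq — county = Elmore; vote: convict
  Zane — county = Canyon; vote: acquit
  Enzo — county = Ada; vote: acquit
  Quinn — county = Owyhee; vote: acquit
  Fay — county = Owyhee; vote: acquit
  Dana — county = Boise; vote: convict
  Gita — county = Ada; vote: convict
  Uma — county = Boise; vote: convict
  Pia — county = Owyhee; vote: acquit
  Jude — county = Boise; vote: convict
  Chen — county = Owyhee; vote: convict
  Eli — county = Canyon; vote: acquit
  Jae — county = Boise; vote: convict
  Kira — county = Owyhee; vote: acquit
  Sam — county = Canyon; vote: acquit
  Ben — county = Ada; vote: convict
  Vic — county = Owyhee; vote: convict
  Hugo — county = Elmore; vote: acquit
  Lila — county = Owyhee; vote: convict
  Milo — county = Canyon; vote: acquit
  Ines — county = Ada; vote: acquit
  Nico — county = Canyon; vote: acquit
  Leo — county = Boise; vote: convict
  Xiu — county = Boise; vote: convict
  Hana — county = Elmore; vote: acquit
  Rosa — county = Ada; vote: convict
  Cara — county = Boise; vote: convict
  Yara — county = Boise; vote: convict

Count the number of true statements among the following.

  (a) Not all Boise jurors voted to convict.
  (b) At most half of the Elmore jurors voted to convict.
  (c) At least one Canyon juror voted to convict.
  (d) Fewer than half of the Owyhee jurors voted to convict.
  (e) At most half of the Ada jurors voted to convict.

2

(a) Boise: |A| = 9, |A ∩ B| = 9; needs A ⊄ B (|A ∖ B| ≥ 1) — false.
(b) Elmore: |A| = 5, |A ∩ B| = 2; needs |A ∩ B| ≤ |A ∖ B| — true.
(c) Canyon: |A| = 6, |A ∩ B| = 0; needs A ∩ B ≠ ∅ (|A ∩ B| ≥ 1) — false.
(d) Owyhee: |A| = 9, |A ∩ B| = 4; needs |A ∩ B| < |A ∖ B| — true.
(e) Ada: |A| = 8, |A ∩ B| = 5; needs |A ∩ B| ≤ |A ∖ B| — false.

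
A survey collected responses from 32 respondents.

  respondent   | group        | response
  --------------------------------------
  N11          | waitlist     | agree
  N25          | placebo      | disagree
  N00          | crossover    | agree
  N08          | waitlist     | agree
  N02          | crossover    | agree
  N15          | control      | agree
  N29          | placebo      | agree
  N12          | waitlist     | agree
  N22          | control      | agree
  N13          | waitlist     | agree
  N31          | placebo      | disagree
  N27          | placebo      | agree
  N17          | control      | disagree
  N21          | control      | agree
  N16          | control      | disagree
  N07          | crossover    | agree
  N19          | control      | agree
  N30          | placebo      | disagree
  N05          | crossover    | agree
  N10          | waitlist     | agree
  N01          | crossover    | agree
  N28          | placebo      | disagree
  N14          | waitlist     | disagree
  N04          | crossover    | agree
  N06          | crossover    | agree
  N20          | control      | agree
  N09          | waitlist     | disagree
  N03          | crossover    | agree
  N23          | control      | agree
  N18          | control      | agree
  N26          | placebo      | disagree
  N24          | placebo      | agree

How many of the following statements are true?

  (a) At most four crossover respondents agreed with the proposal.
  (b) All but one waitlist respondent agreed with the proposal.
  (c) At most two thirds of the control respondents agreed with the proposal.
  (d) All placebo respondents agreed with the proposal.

(a) crossover: |A| = 8, |A ∩ B| = 8; needs |A ∩ B| ≤ 4 — false.
(b) waitlist: |A| = 7, |A ∩ B| = 5; needs |A ∖ B| = 1 — false.
(c) control: |A| = 9, |A ∩ B| = 7; needs |A ∩ B| / |A| ≤ 2/3 — false.
(d) placebo: |A| = 8, |A ∩ B| = 3; needs A ⊆ B, i.e. every element of A is in B (|A ∖ B| = 0) — false.

0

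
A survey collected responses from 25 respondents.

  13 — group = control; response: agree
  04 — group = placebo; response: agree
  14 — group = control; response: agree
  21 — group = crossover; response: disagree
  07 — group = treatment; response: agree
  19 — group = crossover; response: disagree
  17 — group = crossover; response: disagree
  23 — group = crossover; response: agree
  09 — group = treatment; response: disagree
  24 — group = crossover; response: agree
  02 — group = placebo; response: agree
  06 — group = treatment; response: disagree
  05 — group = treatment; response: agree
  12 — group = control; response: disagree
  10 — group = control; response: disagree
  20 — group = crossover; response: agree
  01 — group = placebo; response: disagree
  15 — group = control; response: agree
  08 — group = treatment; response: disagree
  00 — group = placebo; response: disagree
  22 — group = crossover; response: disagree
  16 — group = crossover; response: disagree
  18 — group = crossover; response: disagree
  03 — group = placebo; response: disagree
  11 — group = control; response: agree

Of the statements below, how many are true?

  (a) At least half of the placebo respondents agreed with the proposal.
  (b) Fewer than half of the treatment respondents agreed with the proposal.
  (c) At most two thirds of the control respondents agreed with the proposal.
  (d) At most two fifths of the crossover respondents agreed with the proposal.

(a) placebo: |A| = 5, |A ∩ B| = 2; needs |A ∩ B| ≥ |A ∖ B| — false.
(b) treatment: |A| = 5, |A ∩ B| = 2; needs |A ∩ B| < |A ∖ B| — true.
(c) control: |A| = 6, |A ∩ B| = 4; needs |A ∩ B| / |A| ≤ 2/3 — true.
(d) crossover: |A| = 9, |A ∩ B| = 3; needs |A ∩ B| / |A| ≤ 2/5 — true.

3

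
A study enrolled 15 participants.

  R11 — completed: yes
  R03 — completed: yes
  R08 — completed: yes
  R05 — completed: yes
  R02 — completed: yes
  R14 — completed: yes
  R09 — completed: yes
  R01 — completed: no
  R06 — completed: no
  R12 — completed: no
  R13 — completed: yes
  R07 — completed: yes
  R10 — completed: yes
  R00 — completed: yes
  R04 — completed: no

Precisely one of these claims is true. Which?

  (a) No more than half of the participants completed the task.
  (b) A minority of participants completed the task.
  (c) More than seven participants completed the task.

(c)

|A| = 15, |A ∩ B| = 11, |A ∖ B| = 4.
(a) requires |A ∩ B| ≤ |A ∖ B|: false.
(b) requires |A ∩ B| < |A ∖ B|: false.
(c) requires |A ∩ B| > 7: true.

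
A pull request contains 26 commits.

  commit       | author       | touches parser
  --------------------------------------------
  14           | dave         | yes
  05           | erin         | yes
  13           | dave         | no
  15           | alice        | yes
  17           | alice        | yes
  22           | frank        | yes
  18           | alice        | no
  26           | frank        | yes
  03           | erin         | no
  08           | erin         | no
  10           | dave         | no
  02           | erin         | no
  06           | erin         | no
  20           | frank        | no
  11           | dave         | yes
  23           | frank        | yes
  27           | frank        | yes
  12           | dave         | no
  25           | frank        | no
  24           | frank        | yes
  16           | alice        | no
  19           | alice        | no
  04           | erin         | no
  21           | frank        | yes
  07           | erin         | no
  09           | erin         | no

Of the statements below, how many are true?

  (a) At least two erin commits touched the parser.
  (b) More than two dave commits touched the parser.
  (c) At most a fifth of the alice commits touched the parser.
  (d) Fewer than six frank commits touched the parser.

(a) erin: |A| = 8, |A ∩ B| = 1; needs |A ∩ B| ≥ 2 — false.
(b) dave: |A| = 5, |A ∩ B| = 2; needs |A ∩ B| > 2 — false.
(c) alice: |A| = 5, |A ∩ B| = 2; needs |A ∩ B| / |A| ≤ 1/5 — false.
(d) frank: |A| = 8, |A ∩ B| = 6; needs |A ∩ B| < 6 — false.

0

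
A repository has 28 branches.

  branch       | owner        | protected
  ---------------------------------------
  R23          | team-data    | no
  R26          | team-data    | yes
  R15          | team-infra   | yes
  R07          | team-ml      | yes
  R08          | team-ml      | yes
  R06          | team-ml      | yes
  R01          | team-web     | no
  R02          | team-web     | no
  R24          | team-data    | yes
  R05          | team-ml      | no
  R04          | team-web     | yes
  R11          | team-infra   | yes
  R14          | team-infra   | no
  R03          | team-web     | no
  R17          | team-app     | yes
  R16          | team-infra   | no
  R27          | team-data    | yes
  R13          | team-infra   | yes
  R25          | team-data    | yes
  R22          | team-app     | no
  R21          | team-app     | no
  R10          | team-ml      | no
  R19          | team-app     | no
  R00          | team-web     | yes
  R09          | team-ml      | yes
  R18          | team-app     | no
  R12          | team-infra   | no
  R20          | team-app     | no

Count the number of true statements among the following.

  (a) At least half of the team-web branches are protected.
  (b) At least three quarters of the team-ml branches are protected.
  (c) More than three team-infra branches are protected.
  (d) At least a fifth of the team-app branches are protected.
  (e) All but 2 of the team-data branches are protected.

0

(a) team-web: |A| = 5, |A ∩ B| = 2; needs |A ∩ B| ≥ |A ∖ B| — false.
(b) team-ml: |A| = 6, |A ∩ B| = 4; needs |A ∩ B| / |A| ≥ 3/4 — false.
(c) team-infra: |A| = 6, |A ∩ B| = 3; needs |A ∩ B| > 3 — false.
(d) team-app: |A| = 6, |A ∩ B| = 1; needs |A ∩ B| / |A| ≥ 1/5 — false.
(e) team-data: |A| = 5, |A ∩ B| = 4; needs |A ∖ B| = 2 — false.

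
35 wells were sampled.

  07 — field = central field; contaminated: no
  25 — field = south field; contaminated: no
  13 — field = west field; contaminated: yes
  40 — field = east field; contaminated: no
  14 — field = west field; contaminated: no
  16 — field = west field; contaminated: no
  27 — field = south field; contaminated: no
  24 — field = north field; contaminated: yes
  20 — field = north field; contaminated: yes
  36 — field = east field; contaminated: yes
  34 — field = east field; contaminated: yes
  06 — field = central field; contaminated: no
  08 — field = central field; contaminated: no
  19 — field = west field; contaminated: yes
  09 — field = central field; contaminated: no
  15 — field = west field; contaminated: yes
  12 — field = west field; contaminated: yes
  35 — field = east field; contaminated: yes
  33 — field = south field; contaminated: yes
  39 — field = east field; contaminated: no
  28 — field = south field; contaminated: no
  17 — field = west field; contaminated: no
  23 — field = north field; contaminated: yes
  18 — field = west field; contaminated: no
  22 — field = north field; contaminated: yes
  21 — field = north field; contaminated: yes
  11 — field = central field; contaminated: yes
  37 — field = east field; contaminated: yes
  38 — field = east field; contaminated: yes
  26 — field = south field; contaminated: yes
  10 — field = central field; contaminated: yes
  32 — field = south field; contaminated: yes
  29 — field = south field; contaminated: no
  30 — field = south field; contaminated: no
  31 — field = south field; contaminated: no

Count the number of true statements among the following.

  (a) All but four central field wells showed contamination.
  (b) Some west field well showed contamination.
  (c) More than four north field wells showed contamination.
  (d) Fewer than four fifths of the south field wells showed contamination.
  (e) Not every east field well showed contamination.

(a) central field: |A| = 6, |A ∩ B| = 2; needs |A ∖ B| = 4 — true.
(b) west field: |A| = 8, |A ∩ B| = 4; needs A ∩ B ≠ ∅ (|A ∩ B| ≥ 1) — true.
(c) north field: |A| = 5, |A ∩ B| = 5; needs |A ∩ B| > 4 — true.
(d) south field: |A| = 9, |A ∩ B| = 3; needs |A ∩ B| / |A| < 4/5 — true.
(e) east field: |A| = 7, |A ∩ B| = 5; needs A ⊄ B (|A ∖ B| ≥ 1) — true.

5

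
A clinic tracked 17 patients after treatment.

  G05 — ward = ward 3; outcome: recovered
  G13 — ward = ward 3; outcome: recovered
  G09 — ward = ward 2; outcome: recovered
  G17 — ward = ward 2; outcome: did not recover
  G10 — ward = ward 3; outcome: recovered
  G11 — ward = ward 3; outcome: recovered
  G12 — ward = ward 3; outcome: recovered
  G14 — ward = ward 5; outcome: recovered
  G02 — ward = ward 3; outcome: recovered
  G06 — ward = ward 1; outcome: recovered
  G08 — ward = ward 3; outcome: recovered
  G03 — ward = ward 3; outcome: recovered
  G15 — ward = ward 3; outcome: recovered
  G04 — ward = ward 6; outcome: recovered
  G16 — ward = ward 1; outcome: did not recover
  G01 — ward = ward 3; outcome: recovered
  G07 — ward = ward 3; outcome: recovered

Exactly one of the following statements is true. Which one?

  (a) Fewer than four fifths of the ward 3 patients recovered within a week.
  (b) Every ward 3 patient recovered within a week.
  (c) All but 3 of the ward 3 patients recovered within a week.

(b)

|A| = 11, |A ∩ B| = 11, |A ∖ B| = 0.
(a) requires |A ∩ B| / |A| < 4/5: false.
(b) requires A ⊆ B, i.e. every element of A is in B (|A ∖ B| = 0): true.
(c) requires |A ∖ B| = 3: false.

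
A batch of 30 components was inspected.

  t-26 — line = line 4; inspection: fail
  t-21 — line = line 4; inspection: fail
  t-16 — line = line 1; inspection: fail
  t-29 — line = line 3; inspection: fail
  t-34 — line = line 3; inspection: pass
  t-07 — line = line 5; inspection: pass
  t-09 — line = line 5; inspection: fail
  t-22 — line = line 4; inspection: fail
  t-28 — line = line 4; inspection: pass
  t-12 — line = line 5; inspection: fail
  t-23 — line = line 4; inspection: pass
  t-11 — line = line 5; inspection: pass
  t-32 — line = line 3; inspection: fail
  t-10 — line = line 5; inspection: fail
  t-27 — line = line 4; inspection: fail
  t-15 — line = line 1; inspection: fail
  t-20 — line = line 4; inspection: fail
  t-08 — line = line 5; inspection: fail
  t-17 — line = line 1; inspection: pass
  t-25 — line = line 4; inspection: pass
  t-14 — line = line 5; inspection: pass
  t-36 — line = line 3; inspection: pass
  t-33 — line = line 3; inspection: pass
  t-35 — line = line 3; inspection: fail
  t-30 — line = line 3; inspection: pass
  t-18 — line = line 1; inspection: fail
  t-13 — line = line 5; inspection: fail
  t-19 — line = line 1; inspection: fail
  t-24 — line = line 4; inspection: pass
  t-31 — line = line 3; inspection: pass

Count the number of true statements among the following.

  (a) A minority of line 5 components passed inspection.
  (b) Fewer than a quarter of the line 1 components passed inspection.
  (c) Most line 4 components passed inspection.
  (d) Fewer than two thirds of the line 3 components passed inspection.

3

(a) line 5: |A| = 8, |A ∩ B| = 3; needs |A ∩ B| < |A ∖ B| — true.
(b) line 1: |A| = 5, |A ∩ B| = 1; needs |A ∩ B| / |A| < 1/4 — true.
(c) line 4: |A| = 9, |A ∩ B| = 4; needs |A ∩ B| > |A ∖ B| — false.
(d) line 3: |A| = 8, |A ∩ B| = 5; needs |A ∩ B| / |A| < 2/3 — true.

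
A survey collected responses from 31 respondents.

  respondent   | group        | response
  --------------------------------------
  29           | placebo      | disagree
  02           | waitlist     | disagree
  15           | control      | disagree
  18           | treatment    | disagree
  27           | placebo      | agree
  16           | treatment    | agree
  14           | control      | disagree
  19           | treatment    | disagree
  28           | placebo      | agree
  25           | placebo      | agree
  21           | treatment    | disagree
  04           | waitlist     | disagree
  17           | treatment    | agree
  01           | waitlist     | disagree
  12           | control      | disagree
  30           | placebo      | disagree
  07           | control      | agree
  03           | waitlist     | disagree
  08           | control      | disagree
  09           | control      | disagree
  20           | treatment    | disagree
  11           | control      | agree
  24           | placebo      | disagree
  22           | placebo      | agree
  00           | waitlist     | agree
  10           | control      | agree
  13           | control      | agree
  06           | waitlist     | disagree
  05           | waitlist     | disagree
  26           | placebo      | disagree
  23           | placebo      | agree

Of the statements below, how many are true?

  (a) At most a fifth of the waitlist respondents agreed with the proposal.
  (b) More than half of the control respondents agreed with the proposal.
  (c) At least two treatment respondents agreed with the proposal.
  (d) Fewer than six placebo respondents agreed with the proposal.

3

(a) waitlist: |A| = 7, |A ∩ B| = 1; needs |A ∩ B| / |A| ≤ 1/5 — true.
(b) control: |A| = 9, |A ∩ B| = 4; needs |A ∩ B| > |A ∖ B| — false.
(c) treatment: |A| = 6, |A ∩ B| = 2; needs |A ∩ B| ≥ 2 — true.
(d) placebo: |A| = 9, |A ∩ B| = 5; needs |A ∩ B| < 6 — true.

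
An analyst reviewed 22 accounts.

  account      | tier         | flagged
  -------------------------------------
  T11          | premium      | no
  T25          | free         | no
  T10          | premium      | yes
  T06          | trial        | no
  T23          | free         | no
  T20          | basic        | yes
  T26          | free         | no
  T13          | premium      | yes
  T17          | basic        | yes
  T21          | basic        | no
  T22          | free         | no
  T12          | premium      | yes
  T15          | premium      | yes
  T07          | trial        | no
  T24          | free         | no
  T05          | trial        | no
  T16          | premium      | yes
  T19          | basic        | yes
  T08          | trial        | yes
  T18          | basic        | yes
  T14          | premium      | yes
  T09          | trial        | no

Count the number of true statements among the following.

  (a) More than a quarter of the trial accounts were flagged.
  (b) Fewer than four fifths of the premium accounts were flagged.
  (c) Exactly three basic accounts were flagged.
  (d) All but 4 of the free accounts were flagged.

0

(a) trial: |A| = 5, |A ∩ B| = 1; needs |A ∩ B| / |A| > 1/4 — false.
(b) premium: |A| = 7, |A ∩ B| = 6; needs |A ∩ B| / |A| < 4/5 — false.
(c) basic: |A| = 5, |A ∩ B| = 4; needs |A ∩ B| = 3 — false.
(d) free: |A| = 5, |A ∩ B| = 0; needs |A ∖ B| = 4 — false.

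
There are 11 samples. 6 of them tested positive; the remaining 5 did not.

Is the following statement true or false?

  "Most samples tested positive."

True

Truth condition: |A ∩ B| > |A ∖ B|.
|A| = 11, |A ∩ B| = 6, |A ∖ B| = 5.
6 > 5, so the statement is true.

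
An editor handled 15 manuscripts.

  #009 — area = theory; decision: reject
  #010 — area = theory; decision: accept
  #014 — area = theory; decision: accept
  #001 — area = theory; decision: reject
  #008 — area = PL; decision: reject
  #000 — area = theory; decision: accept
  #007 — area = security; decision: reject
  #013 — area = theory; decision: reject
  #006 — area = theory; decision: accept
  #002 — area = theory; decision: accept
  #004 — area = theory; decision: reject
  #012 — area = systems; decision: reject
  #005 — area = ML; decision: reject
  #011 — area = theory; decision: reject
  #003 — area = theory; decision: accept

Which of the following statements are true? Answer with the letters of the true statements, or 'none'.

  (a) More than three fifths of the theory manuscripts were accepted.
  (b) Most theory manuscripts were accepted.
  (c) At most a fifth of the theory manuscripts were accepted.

|A| = 11, |A ∩ B| = 6, |A ∖ B| = 5.
(a) |A ∩ B| / |A| > 3/5: fails.
(b) |A ∩ B| > |A ∖ B|: holds.
(c) |A ∩ B| / |A| ≤ 1/5: fails.

(b)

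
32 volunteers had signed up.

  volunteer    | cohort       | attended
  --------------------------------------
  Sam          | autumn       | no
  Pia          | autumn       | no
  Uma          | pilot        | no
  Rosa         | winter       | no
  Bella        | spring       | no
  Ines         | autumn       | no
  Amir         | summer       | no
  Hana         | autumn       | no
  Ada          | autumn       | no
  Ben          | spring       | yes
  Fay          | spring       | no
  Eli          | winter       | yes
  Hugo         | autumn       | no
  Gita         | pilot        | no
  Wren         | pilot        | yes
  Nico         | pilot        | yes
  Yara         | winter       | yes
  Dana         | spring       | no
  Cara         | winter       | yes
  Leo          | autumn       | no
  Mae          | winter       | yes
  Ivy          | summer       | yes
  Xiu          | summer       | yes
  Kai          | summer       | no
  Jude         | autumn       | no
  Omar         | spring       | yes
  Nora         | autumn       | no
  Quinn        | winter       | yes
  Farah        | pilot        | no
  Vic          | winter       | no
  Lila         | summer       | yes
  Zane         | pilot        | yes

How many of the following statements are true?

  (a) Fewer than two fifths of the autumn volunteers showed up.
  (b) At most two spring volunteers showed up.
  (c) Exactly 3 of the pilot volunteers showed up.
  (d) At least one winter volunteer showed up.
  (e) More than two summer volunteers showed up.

(a) autumn: |A| = 9, |A ∩ B| = 0; needs |A ∩ B| / |A| < 2/5 — true.
(b) spring: |A| = 5, |A ∩ B| = 2; needs |A ∩ B| ≤ 2 — true.
(c) pilot: |A| = 6, |A ∩ B| = 3; needs |A ∩ B| = 3 — true.
(d) winter: |A| = 7, |A ∩ B| = 5; needs A ∩ B ≠ ∅ (|A ∩ B| ≥ 1) — true.
(e) summer: |A| = 5, |A ∩ B| = 3; needs |A ∩ B| > 2 — true.

5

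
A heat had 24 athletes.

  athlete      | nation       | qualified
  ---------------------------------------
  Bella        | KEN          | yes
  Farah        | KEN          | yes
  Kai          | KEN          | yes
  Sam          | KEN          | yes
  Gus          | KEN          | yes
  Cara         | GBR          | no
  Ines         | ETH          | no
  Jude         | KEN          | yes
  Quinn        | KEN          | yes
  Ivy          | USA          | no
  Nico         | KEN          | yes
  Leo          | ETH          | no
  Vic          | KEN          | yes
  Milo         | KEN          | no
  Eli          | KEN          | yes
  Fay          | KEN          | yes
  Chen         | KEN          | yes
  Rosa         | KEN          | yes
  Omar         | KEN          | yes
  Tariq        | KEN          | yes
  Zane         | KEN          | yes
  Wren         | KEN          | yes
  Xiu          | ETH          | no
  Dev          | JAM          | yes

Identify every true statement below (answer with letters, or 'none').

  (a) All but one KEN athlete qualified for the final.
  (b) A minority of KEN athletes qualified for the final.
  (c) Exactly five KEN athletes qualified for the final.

(a)

|A| = 18, |A ∩ B| = 17, |A ∖ B| = 1.
(a) |A ∖ B| = 1: holds.
(b) |A ∩ B| < |A ∖ B|: fails.
(c) |A ∩ B| = 5: fails.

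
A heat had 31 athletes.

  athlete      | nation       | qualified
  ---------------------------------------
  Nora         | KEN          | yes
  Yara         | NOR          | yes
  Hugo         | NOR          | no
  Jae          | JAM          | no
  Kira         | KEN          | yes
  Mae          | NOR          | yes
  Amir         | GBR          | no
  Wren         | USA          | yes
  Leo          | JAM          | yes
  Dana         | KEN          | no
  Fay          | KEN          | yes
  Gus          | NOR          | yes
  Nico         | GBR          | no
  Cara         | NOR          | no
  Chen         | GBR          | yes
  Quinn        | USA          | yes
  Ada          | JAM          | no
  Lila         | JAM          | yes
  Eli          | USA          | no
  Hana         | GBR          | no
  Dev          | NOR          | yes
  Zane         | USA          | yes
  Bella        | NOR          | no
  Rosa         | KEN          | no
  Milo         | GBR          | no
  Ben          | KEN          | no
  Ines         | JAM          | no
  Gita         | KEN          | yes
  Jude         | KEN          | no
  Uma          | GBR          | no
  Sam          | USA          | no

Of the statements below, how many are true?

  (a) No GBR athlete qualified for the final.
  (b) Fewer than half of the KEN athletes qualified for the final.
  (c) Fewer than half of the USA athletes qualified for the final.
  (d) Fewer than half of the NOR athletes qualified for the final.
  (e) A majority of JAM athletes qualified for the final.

(a) GBR: |A| = 6, |A ∩ B| = 1; needs A ∩ B = ∅ (|A ∩ B| = 0) — false.
(b) KEN: |A| = 8, |A ∩ B| = 4; needs |A ∩ B| < |A ∖ B| — false.
(c) USA: |A| = 5, |A ∩ B| = 3; needs |A ∩ B| < |A ∖ B| — false.
(d) NOR: |A| = 7, |A ∩ B| = 4; needs |A ∩ B| < |A ∖ B| — false.
(e) JAM: |A| = 5, |A ∩ B| = 2; needs |A ∩ B| > |A ∖ B| — false.

0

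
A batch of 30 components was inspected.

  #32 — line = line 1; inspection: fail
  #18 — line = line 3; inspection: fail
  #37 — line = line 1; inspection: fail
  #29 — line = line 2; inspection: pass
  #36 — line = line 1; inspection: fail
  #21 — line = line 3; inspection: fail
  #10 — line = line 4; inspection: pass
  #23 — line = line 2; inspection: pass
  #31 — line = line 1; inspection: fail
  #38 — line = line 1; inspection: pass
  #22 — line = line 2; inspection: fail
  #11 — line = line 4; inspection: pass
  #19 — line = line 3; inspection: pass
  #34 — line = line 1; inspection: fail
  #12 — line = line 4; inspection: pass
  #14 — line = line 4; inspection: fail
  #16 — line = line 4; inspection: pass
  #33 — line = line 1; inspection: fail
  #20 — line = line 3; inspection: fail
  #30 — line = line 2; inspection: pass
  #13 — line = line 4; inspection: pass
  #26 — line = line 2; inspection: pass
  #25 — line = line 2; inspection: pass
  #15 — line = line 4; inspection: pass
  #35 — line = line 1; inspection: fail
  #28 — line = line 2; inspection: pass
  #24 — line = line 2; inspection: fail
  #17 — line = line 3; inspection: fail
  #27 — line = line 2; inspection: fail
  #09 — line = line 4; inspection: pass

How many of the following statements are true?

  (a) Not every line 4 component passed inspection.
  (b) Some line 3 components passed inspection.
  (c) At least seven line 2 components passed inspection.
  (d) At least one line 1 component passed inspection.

(a) line 4: |A| = 8, |A ∩ B| = 7; needs A ⊄ B (|A ∖ B| ≥ 1) — true.
(b) line 3: |A| = 5, |A ∩ B| = 1; needs A ∩ B ≠ ∅ (|A ∩ B| ≥ 1) — true.
(c) line 2: |A| = 9, |A ∩ B| = 6; needs |A ∩ B| ≥ 7 — false.
(d) line 1: |A| = 8, |A ∩ B| = 1; needs A ∩ B ≠ ∅ (|A ∩ B| ≥ 1) — true.

3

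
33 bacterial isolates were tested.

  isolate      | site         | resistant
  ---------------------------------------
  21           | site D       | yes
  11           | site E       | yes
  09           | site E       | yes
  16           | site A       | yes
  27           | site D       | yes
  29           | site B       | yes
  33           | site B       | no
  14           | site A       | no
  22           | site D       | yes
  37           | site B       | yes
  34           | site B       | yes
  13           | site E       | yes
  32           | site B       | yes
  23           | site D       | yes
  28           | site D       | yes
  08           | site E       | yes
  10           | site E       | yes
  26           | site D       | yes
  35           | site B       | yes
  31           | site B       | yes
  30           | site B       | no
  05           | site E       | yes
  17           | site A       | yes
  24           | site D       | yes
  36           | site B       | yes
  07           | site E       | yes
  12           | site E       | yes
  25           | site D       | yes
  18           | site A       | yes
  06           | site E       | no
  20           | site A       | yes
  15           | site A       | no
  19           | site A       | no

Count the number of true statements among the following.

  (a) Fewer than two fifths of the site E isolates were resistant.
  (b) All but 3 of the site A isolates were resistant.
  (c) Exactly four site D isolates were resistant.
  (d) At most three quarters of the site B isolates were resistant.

1

(a) site E: |A| = 9, |A ∩ B| = 8; needs |A ∩ B| / |A| < 2/5 — false.
(b) site A: |A| = 7, |A ∩ B| = 4; needs |A ∖ B| = 3 — true.
(c) site D: |A| = 8, |A ∩ B| = 8; needs |A ∩ B| = 4 — false.
(d) site B: |A| = 9, |A ∩ B| = 7; needs |A ∩ B| / |A| ≤ 3/4 — false.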